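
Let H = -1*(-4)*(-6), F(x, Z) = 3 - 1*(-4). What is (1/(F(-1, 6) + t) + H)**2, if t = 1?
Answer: 36481/64 ≈ 570.02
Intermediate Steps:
F(x, Z) = 7 (F(x, Z) = 3 + 4 = 7)
H = -24 (H = 4*(-6) = -24)
(1/(F(-1, 6) + t) + H)**2 = (1/(7 + 1) - 24)**2 = (1/8 - 24)**2 = (-191/8)**2 = 36481/64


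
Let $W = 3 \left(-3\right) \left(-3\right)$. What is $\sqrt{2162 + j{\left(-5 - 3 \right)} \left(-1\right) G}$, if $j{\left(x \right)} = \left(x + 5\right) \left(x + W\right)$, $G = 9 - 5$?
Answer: $\sqrt{2390} \approx 48.888$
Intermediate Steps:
$W = 27$ ($W = \left(-9\right) \left(-3\right) = 27$)
$G = 4$ ($G = 9 - 5 = 4$)
$j{\left(x \right)} = \left(5 + x\right) \left(27 + x\right)$ ($j{\left(x \right)} = \left(x + 5\right) \left(x + 27\right) = \left(5 + x\right) \left(27 + x\right)$)
$\sqrt{2162 + j{\left(-5 - 3 \right)} \left(-1\right) G} = \sqrt{2162 + \left(135 + \left(-5 - 3\right)^{2} + 32 \left(-5 - 3\right)\right) \left(-1\right) 4} = \sqrt{2162 + \left(135 + \left(-8\right)^{2} + 32 \left(-8\right)\right) \left(-1\right) 4} = \sqrt{2162 + \left(135 + 64 - 256\right) \left(-1\right) 4} = \sqrt{2162 + \left(-57\right) \left(-1\right) 4} = \sqrt{2162 + 57 \cdot 4} = \sqrt{2162 + 228} = \sqrt{2390}$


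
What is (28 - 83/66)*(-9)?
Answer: -5295/22 ≈ -240.68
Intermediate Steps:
(28 - 83/66)*(-9) = (1765/66)*(-9) = -5295/22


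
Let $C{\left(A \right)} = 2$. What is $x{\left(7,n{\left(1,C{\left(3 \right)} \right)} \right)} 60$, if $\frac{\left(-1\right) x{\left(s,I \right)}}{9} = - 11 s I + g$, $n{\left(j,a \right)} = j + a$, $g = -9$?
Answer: $129600$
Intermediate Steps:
$n{\left(j,a \right)} = a + j$
$x{\left(s,I \right)} = 81 + 99 I s$ ($x{\left(s,I \right)} = - 9 \left(- 11 s I - 9\right) = - 9 \left(- 11 I s - 9\right) = - 9 \left(-9 - 11 I s\right) = 81 + 99 I s$)
$x{\left(7,n{\left(1,C{\left(3 \right)} \right)} \right)} 60 = \left(81 + 99 \left(2 + 1\right) 7\right) 60 = \left(81 + 99 \cdot 3 \cdot 7\right) 60 = \left(81 + 2079\right) 60 = 2160 \cdot 60 = 129600$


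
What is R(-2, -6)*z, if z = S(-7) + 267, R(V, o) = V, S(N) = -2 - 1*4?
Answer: -522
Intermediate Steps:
S(N) = -6 (S(N) = -2 - 4 = -6)
z = 261 (z = -6 + 267 = 261)
R(-2, -6)*z = -2*261 = -522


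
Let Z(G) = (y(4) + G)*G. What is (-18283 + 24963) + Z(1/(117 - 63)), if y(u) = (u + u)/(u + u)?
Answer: 19478935/2916 ≈ 6680.0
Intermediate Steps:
y(u) = 1 (y(u) = (2*u)/((2*u)) = (2*u)*(1/(2*u)) = 1)
Z(G) = G*(1 + G) (Z(G) = (1 + G)*G = G*(1 + G))
(-18283 + 24963) + Z(1/(117 - 63)) = (-18283 + 24963) + (1 + 1/(117 - 63))/(117 - 63) = 6680 + (1 + 1/54)/54 = 6680 + (1/54)*(55/54) = 6680 + 55/2916 = 19478935/2916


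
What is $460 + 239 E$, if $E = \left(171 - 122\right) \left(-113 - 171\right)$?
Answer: $-3325464$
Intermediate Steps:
$E = -13916$ ($E = 49 \left(-284\right) = -13916$)
$460 + 239 E = 460 + 239 \left(-13916\right) = 460 - 3325924 = -3325464$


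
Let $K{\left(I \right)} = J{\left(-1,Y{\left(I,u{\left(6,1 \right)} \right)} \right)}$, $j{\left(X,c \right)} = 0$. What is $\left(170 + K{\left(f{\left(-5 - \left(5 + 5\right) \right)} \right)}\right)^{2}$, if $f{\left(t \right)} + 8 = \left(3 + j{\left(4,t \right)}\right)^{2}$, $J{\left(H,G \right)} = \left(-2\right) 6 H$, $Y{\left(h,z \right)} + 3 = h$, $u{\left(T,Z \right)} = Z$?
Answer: $33124$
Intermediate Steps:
$Y{\left(h,z \right)} = -3 + h$
$J{\left(H,G \right)} = - 12 H$
$f{\left(t \right)} = 1$ ($f{\left(t \right)} = -8 + \left(3 + 0\right)^{2} = -8 + 3^{2} = -8 + 9 = 1$)
$K{\left(I \right)} = 12$ ($K{\left(I \right)} = \left(-12\right) \left(-1\right) = 12$)
$\left(170 + K{\left(f{\left(-5 - \left(5 + 5\right) \right)} \right)}\right)^{2} = \left(170 + 12\right)^{2} = 182^{2} = 33124$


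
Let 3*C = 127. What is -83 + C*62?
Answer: 7625/3 ≈ 2541.7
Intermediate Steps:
C = 127/3 (C = (⅓)*127 = 127/3 ≈ 42.333)
-83 + C*62 = -83 + (127/3)*62 = -83 + 7874/3 = 7625/3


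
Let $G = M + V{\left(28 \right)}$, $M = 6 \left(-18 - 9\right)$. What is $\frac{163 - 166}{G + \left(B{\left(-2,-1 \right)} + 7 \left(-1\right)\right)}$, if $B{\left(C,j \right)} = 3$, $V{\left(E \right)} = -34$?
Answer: $\frac{3}{200} \approx 0.015$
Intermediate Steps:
$M = -162$ ($M = 6 \left(-27\right) = -162$)
$G = -196$ ($G = -162 - 34 = -196$)
$\frac{163 - 166}{G + \left(B{\left(-2,-1 \right)} + 7 \left(-1\right)\right)} = \frac{163 - 166}{-196 + \left(3 + 7 \left(-1\right)\right)} = \frac{1}{-196 + \left(3 - 7\right)} \left(-3\right) = \frac{1}{-196 - 4} \left(-3\right) = \frac{1}{-200} \left(-3\right) = \left(- \frac{1}{200}\right) \left(-3\right) = \frac{3}{200}$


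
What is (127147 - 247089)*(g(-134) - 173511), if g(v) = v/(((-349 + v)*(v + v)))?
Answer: 10051836882817/483 ≈ 2.0811e+10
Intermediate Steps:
g(v) = 1/(2*(-349 + v)) (g(v) = v/(((-349 + v)*(2*v))) = v/((2*v*(-349 + v))) = v*(1/(2*v*(-349 + v))) = 1/(2*(-349 + v)))
(127147 - 247089)*(g(-134) - 173511) = (127147 - 247089)*(1/(2*(-349 - 134)) - 173511) = -119942*((½)/(-483) - 173511) = -119942*((½)*(-1/483) - 173511) = -119942*(-1/966 - 173511) = -119942*(-167611627/966) = 10051836882817/483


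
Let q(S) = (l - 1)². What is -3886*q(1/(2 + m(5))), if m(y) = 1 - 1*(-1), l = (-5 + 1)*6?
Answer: -2428750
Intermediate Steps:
l = -24 (l = -4*6 = -24)
m(y) = 2 (m(y) = 1 + 1 = 2)
q(S) = 625 (q(S) = (-24 - 1)² = (-25)² = 625)
-3886*q(1/(2 + m(5))) = -3886*625 = -2428750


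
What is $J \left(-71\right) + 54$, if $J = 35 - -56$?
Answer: $-6407$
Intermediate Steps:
$J = 91$ ($J = 35 + 56 = 91$)
$J \left(-71\right) + 54 = 91 \left(-71\right) + 54 = -6461 + 54 = -6407$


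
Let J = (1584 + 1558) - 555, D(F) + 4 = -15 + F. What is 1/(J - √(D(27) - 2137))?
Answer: 2587/6694698 + I*√2129/6694698 ≈ 0.00038643 + 6.8922e-6*I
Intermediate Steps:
D(F) = -19 + F (D(F) = -4 + (-15 + F) = -19 + F)
J = 2587 (J = 3142 - 555 = 2587)
1/(J - √(D(27) - 2137)) = 1/(2587 - √((-19 + 27) - 2137)) = 1/(2587 - √(8 - 2137)) = 1/(2587 - √(-2129)) = 1/(2587 - I*√2129)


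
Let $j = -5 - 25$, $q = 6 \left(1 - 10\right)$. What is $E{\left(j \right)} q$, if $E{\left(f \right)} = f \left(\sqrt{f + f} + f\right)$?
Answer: $-48600 + 3240 i \sqrt{15} \approx -48600.0 + 12548.0 i$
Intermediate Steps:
$q = -54$ ($q = 6 \left(-9\right) = -54$)
$j = -30$ ($j = -5 - 25 = -30$)
$E{\left(f \right)} = f \left(f + \sqrt{2} \sqrt{f}\right)$ ($E{\left(f \right)} = f \left(\sqrt{2 f} + f\right) = f \left(\sqrt{2} \sqrt{f} + f\right) = f \left(f + \sqrt{2} \sqrt{f}\right)$)
$E{\left(j \right)} q = \left(\left(-30\right)^{2} + \sqrt{2} \left(-30\right)^{\frac{3}{2}}\right) \left(-54\right) = \left(900 + \sqrt{2} \left(- 30 i \sqrt{30}\right)\right) \left(-54\right) = \left(900 - 60 i \sqrt{15}\right) \left(-54\right) = -48600 + 3240 i \sqrt{15}$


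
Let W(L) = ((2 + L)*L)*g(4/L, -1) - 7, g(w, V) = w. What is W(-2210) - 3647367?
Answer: -3656206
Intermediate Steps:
W(L) = 1 + 4*L (W(L) = ((2 + L)*L)*(4/L) - 7 = (L*(2 + L))*(4/L) - 7 = (8 + 4*L) - 7 = 1 + 4*L)
W(-2210) - 3647367 = (1 + 4*(-2210)) - 3647367 = (1 - 8840) - 3647367 = -8839 - 3647367 = -3656206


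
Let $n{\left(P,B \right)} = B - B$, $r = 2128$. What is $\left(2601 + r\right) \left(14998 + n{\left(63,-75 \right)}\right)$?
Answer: $70925542$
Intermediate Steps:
$n{\left(P,B \right)} = 0$
$\left(2601 + r\right) \left(14998 + n{\left(63,-75 \right)}\right) = \left(2601 + 2128\right) \left(14998 + 0\right) = 4729 \cdot 14998 = 70925542$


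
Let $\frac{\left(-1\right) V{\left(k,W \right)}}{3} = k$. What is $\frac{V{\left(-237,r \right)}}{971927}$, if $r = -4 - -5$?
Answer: $\frac{711}{971927} \approx 0.00073154$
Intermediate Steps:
$r = 1$ ($r = -4 + 5 = 1$)
$V{\left(k,W \right)} = - 3 k$
$\frac{V{\left(-237,r \right)}}{971927} = \frac{\left(-3\right) \left(-237\right)}{971927} = 711 \cdot \frac{1}{971927} = \frac{711}{971927}$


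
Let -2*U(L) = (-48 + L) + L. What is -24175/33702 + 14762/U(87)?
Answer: -166343983/707742 ≈ -235.03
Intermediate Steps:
U(L) = 24 - L (U(L) = -((-48 + L) + L)/2 = -(-48 + 2*L)/2 = 24 - L)
-24175/33702 + 14762/U(87) = -24175/33702 + 14762/(24 - 1*87) = -24175*1/33702 + 14762/(24 - 87) = -24175/33702 + 14762/(-63) = -24175/33702 + 14762*(-1/63) = -24175/33702 - 14762/63 = -166343983/707742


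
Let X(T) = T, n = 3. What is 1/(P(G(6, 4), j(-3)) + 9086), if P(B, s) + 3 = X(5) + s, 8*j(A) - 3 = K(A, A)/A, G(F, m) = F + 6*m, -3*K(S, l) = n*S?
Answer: 4/36353 ≈ 0.00011003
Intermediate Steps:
K(S, l) = -S
j(A) = ¼ (j(A) = 3/8 + ((-A)/A)/8 = 3/8 + (⅛)*(-1) = 3/8 - ⅛ = ¼)
P(B, s) = 2 + s (P(B, s) = -3 + (5 + s) = 2 + s)
1/(P(G(6, 4), j(-3)) + 9086) = 1/((2 + ¼) + 9086) = 1/(9/4 + 9086) = 1/(36353/4) = 4/36353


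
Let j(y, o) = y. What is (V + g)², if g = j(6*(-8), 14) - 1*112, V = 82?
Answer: 6084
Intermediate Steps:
g = -160 (g = 6*(-8) - 1*112 = -48 - 112 = -160)
(V + g)² = (82 - 160)² = (-78)² = 6084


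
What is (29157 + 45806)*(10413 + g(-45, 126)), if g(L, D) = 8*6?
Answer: 784187943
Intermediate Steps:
g(L, D) = 48
(29157 + 45806)*(10413 + g(-45, 126)) = (29157 + 45806)*(10413 + 48) = 74963*10461 = 784187943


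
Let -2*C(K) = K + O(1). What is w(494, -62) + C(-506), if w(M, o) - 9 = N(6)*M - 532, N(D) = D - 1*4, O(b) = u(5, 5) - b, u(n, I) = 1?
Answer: 718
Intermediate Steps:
O(b) = 1 - b
N(D) = -4 + D (N(D) = D - 4 = -4 + D)
w(M, o) = -523 + 2*M (w(M, o) = 9 + ((-4 + 6)*M - 532) = 9 + (2*M - 532) = 9 + (-532 + 2*M) = -523 + 2*M)
C(K) = -K/2 (C(K) = -(K + (1 - 1*1))/2 = -(K + (1 - 1))/2 = -(K + 0)/2 = -K/2)
w(494, -62) + C(-506) = (-523 + 2*494) - ½*(-506) = (-523 + 988) + 253 = 465 + 253 = 718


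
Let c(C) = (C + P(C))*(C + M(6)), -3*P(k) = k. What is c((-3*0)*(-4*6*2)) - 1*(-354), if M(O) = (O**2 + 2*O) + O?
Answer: 354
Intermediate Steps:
P(k) = -k/3
M(O) = O**2 + 3*O
c(C) = 2*C*(54 + C)/3 (c(C) = (C - C/3)*(C + 6*(3 + 6)) = (2*C/3)*(C + 6*9) = (2*C/3)*(C + 54) = (2*C/3)*(54 + C) = 2*C*(54 + C)/3)
c((-3*0)*(-4*6*2)) - 1*(-354) = 2*((-3*0)*(-4*6*2))*(54 + (-3*0)*(-4*6*2))/3 - 1*(-354) = 2*(0*(-24*2))*(54 + 0*(-24*2))/3 + 354 = 2*(0*(-48))*(54 + 0*(-48))/3 + 354 = (2/3)*0*(54 + 0) + 354 = (2/3)*0*54 + 354 = 0 + 354 = 354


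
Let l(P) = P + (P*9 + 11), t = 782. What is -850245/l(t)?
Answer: -850245/7831 ≈ -108.57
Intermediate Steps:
l(P) = 11 + 10*P (l(P) = P + (9*P + 11) = P + (11 + 9*P) = 11 + 10*P)
-850245/l(t) = -850245/(11 + 10*782) = -850245/(11 + 7820) = -850245/7831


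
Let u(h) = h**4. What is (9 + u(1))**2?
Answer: 100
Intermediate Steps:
(9 + u(1))**2 = (9 + 1**4)**2 = (9 + 1)**2 = 10**2 = 100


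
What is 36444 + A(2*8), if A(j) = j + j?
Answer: 36476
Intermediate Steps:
A(j) = 2*j
36444 + A(2*8) = 36444 + 2*(2*8) = 36444 + 2*16 = 36444 + 32 = 36476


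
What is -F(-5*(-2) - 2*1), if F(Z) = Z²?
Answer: -64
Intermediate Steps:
-F(-5*(-2) - 2*1) = -(-5*(-2) - 2*1)² = -(10 - 2)² = -1*8² = -1*64 = -64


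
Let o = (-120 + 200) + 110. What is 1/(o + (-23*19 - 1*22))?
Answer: -1/269 ≈ -0.0037175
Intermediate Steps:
o = 190 (o = 80 + 110 = 190)
1/(o + (-23*19 - 1*22)) = 1/(190 + (-23*19 - 1*22)) = 1/(190 + (-437 - 22)) = 1/(190 - 459) = 1/(-269) = -1/269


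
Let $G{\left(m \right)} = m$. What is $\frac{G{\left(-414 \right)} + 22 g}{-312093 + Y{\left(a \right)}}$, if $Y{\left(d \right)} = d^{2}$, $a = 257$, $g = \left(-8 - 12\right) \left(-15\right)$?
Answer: $- \frac{3093}{123022} \approx -0.025142$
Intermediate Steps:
$g = 300$ ($g = \left(-20\right) \left(-15\right) = 300$)
$\frac{G{\left(-414 \right)} + 22 g}{-312093 + Y{\left(a \right)}} = \frac{-414 + 22 \cdot 300}{-312093 + 257^{2}} = \frac{-414 + 6600}{-312093 + 66049} = \frac{6186}{-246044} = 6186 \left(- \frac{1}{246044}\right) = - \frac{3093}{123022}$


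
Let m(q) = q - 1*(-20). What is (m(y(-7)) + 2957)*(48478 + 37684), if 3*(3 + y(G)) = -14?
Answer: 767531096/3 ≈ 2.5584e+8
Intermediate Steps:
y(G) = -23/3 (y(G) = -3 + (⅓)*(-14) = -3 - 14/3 = -23/3)
m(q) = 20 + q (m(q) = q + 20 = 20 + q)
(m(y(-7)) + 2957)*(48478 + 37684) = ((20 - 23/3) + 2957)*(48478 + 37684) = (37/3 + 2957)*86162 = (8908/3)*86162 = 767531096/3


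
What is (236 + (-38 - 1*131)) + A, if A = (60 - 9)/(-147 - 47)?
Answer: 12947/194 ≈ 66.737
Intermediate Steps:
A = -51/194 (A = 51/(-194) = 51*(-1/194) = -51/194 ≈ -0.26289)
(236 + (-38 - 1*131)) + A = (236 + (-38 - 1*131)) - 51/194 = (236 + (-38 - 131)) - 51/194 = (236 - 169) - 51/194 = 67 - 51/194 = 12947/194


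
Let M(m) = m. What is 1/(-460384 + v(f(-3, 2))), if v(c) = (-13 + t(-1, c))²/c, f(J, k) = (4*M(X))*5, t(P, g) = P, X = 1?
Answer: -5/2301871 ≈ -2.1721e-6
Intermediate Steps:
f(J, k) = 20 (f(J, k) = (4*1)*5 = 4*5 = 20)
v(c) = 196/c (v(c) = (-13 - 1)²/c = (-14)²/c = 196/c)
1/(-460384 + v(f(-3, 2))) = 1/(-460384 + 196/20) = 1/(-460384 + 196*(1/20)) = 1/(-460384 + 49/5) = 1/(-2301871/5) = -5/2301871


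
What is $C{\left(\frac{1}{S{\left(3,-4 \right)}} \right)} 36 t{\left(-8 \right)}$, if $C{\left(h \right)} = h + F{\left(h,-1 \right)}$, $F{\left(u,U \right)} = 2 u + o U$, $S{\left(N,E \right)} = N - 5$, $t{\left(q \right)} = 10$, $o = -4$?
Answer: $900$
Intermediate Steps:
$S{\left(N,E \right)} = -5 + N$ ($S{\left(N,E \right)} = N - 5 = -5 + N$)
$F{\left(u,U \right)} = - 4 U + 2 u$ ($F{\left(u,U \right)} = 2 u - 4 U = - 4 U + 2 u$)
$C{\left(h \right)} = 4 + 3 h$ ($C{\left(h \right)} = h + \left(\left(-4\right) \left(-1\right) + 2 h\right) = h + \left(4 + 2 h\right) = 4 + 3 h$)
$C{\left(\frac{1}{S{\left(3,-4 \right)}} \right)} 36 t{\left(-8 \right)} = \left(4 + \frac{3}{-5 + 3}\right) 36 \cdot 10 = \left(4 + \frac{3}{-2}\right) 36 \cdot 10 = \left(4 + 3 \left(- \frac{1}{2}\right)\right) 36 \cdot 10 = \left(4 - \frac{3}{2}\right) 36 \cdot 10 = \frac{5}{2} \cdot 36 \cdot 10 = 90 \cdot 10 = 900$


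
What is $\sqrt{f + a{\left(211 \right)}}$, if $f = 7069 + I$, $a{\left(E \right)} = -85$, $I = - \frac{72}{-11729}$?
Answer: $\frac{12 \sqrt{6672123753}}{11729} \approx 83.57$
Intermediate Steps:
$I = \frac{72}{11729}$ ($I = \left(-72\right) \left(- \frac{1}{11729}\right) = \frac{72}{11729} \approx 0.0061386$)
$f = \frac{82912373}{11729}$ ($f = 7069 + \frac{72}{11729} = \frac{82912373}{11729} \approx 7069.0$)
$\sqrt{f + a{\left(211 \right)}} = \sqrt{\frac{82912373}{11729} - 85} = \sqrt{\frac{81915408}{11729}} = \frac{12 \sqrt{6672123753}}{11729}$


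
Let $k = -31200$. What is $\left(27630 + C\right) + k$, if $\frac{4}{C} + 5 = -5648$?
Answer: $- \frac{20181214}{5653} \approx -3570.0$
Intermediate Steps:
$C = - \frac{4}{5653}$ ($C = \frac{4}{-5 - 5648} = \frac{4}{-5653} = 4 \left(- \frac{1}{5653}\right) = - \frac{4}{5653} \approx -0.00070759$)
$\left(27630 + C\right) + k = \left(27630 - \frac{4}{5653}\right) - 31200 = \frac{156192386}{5653} - 31200 = - \frac{20181214}{5653}$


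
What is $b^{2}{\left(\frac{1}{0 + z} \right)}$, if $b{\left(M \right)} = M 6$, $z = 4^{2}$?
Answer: $\frac{9}{64} \approx 0.14063$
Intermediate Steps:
$z = 16$
$b{\left(M \right)} = 6 M$
$b^{2}{\left(\frac{1}{0 + z} \right)} = \left(\frac{6}{0 + 16}\right)^{2} = \left(\frac{6}{16}\right)^{2} = \left(6 \cdot \frac{1}{16}\right)^{2} = \left(\frac{3}{8}\right)^{2} = \frac{9}{64}$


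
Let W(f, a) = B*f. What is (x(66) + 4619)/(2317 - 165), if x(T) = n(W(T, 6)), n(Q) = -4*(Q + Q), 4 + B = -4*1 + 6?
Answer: 5675/2152 ≈ 2.6371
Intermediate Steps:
B = -2 (B = -4 + (-4*1 + 6) = -4 + (-4 + 6) = -4 + 2 = -2)
W(f, a) = -2*f
n(Q) = -8*Q
x(T) = 16*T (x(T) = -(-16)*T = 16*T)
(x(66) + 4619)/(2317 - 165) = (16*66 + 4619)/(2317 - 165) = (1056 + 4619)/2152 = 5675*(1/2152) = 5675/2152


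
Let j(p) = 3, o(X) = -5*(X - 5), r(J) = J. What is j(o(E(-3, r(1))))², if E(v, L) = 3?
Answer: 9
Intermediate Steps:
o(X) = 25 - 5*X (o(X) = -5*(-5 + X) = 25 - 5*X)
j(o(E(-3, r(1))))² = 3² = 9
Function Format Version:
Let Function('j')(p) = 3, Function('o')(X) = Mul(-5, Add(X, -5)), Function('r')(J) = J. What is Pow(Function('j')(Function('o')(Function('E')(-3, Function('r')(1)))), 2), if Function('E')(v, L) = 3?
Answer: 9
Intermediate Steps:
Function('o')(X) = Add(25, Mul(-5, X)) (Function('o')(X) = Mul(-5, Add(-5, X)) = Add(25, Mul(-5, X)))
Pow(Function('j')(Function('o')(Function('E')(-3, Function('r')(1)))), 2) = Pow(3, 2) = 9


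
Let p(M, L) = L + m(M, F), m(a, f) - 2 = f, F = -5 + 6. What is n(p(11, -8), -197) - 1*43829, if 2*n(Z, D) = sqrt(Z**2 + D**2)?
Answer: -43829 + sqrt(38834)/2 ≈ -43731.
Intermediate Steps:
F = 1
m(a, f) = 2 + f
p(M, L) = 3 + L (p(M, L) = L + (2 + 1) = L + 3 = 3 + L)
n(Z, D) = sqrt(D**2 + Z**2)/2 (n(Z, D) = sqrt(Z**2 + D**2)/2 = sqrt(D**2 + Z**2)/2)
n(p(11, -8), -197) - 1*43829 = sqrt((-197)**2 + (3 - 8)**2)/2 - 1*43829 = sqrt(38809 + (-5)**2)/2 - 43829 = sqrt(38809 + 25)/2 - 43829 = sqrt(38834)/2 - 43829 = -43829 + sqrt(38834)/2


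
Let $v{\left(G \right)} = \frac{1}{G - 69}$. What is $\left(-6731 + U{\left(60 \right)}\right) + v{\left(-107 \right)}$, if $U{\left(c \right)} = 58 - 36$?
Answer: $- \frac{1180785}{176} \approx -6709.0$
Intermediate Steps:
$v{\left(G \right)} = \frac{1}{-69 + G}$
$U{\left(c \right)} = 22$ ($U{\left(c \right)} = 58 - 36 = 22$)
$\left(-6731 + U{\left(60 \right)}\right) + v{\left(-107 \right)} = \left(-6731 + 22\right) + \frac{1}{-69 - 107} = -6709 + \frac{1}{-176} = -6709 - \frac{1}{176} = - \frac{1180785}{176}$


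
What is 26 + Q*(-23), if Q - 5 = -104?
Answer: 2303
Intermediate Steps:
Q = -99 (Q = 5 - 104 = -99)
26 + Q*(-23) = 26 - 99*(-23) = 26 + 2277 = 2303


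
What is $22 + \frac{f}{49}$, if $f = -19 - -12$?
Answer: $\frac{153}{7} \approx 21.857$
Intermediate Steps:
$f = -7$ ($f = -19 + 12 = -7$)
$22 + \frac{f}{49} = 22 + \frac{1}{49} \left(-7\right) = 22 - \frac{1}{7} = \frac{153}{7}$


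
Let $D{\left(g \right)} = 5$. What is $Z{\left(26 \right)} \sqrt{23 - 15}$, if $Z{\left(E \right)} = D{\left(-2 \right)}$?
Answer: $10 \sqrt{2} \approx 14.142$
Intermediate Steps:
$Z{\left(E \right)} = 5$
$Z{\left(26 \right)} \sqrt{23 - 15} = 5 \sqrt{23 - 15} = 5 \sqrt{8} = 5 \cdot 2 \sqrt{2} = 10 \sqrt{2}$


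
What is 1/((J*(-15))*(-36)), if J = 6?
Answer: 1/3240 ≈ 0.00030864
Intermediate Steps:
1/((J*(-15))*(-36)) = 1/((6*(-15))*(-36)) = 1/(-90*(-36)) = 1/3240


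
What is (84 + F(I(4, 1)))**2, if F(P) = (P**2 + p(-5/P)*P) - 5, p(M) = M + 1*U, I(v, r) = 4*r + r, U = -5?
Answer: 5476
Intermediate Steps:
I(v, r) = 5*r
p(M) = -5 + M (p(M) = M + 1*(-5) = M - 5 = -5 + M)
F(P) = -5 + P**2 + P*(-5 - 5/P) (F(P) = (P**2 + (-5 - 5/P)*P) - 5 = (P**2 + P*(-5 - 5/P)) - 5 = -5 + P**2 + P*(-5 - 5/P))
(84 + F(I(4, 1)))**2 = (84 + (-10 + (5*1)**2 - 25))**2 = (84 + (-10 + 5**2 - 5*5))**2 = (84 + (-10 + 25 - 25))**2 = (84 - 10)**2 = 74**2 = 5476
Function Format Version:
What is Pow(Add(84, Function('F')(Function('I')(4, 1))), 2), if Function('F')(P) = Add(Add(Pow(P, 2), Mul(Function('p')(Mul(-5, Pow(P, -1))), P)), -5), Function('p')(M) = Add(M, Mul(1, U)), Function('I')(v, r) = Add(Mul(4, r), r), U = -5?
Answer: 5476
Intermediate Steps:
Function('I')(v, r) = Mul(5, r)
Function('p')(M) = Add(-5, M) (Function('p')(M) = Add(M, Mul(1, -5)) = Add(M, -5) = Add(-5, M))
Function('F')(P) = Add(-5, Pow(P, 2), Mul(P, Add(-5, Mul(-5, Pow(P, -1))))) (Function('F')(P) = Add(Add(Pow(P, 2), Mul(Add(-5, Mul(-5, Pow(P, -1))), P)), -5) = Add(Add(Pow(P, 2), Mul(P, Add(-5, Mul(-5, Pow(P, -1))))), -5) = Add(-5, Pow(P, 2), Mul(P, Add(-5, Mul(-5, Pow(P, -1))))))
Pow(Add(84, Function('F')(Function('I')(4, 1))), 2) = Pow(Add(84, Add(-10, Pow(Mul(5, 1), 2), Mul(-5, Mul(5, 1)))), 2) = Pow(Add(84, Add(-10, Pow(5, 2), Mul(-5, 5))), 2) = Pow(Add(84, Add(-10, 25, -25)), 2) = Pow(Add(84, -10), 2) = Pow(74, 2) = 5476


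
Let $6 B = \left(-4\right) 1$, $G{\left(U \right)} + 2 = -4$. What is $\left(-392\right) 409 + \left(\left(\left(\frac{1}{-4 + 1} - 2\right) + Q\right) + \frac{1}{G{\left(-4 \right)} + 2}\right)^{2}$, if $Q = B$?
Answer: $- \frac{2565079}{16} \approx -1.6032 \cdot 10^{5}$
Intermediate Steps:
$G{\left(U \right)} = -6$ ($G{\left(U \right)} = -2 - 4 = -6$)
$B = - \frac{2}{3}$ ($B = \frac{\left(-4\right) 1}{6} = \frac{1}{6} \left(-4\right) = - \frac{2}{3} \approx -0.66667$)
$Q = - \frac{2}{3} \approx -0.66667$
$\left(-392\right) 409 + \left(\left(\left(\frac{1}{-4 + 1} - 2\right) + Q\right) + \frac{1}{G{\left(-4 \right)} + 2}\right)^{2} = \left(-392\right) 409 + \left(\left(\left(\frac{1}{-4 + 1} - 2\right) - \frac{2}{3}\right) + \frac{1}{-6 + 2}\right)^{2} = -160328 + \left(\left(\left(\frac{1}{-3} - 2\right) - \frac{2}{3}\right) + \frac{1}{-4}\right)^{2} = -160328 + \left(\left(\left(- \frac{1}{3} - 2\right) - \frac{2}{3}\right) - \frac{1}{4}\right)^{2} = -160328 + \left(\left(- \frac{7}{3} - \frac{2}{3}\right) - \frac{1}{4}\right)^{2} = -160328 + \left(-3 - \frac{1}{4}\right)^{2} = -160328 + \left(- \frac{13}{4}\right)^{2} = -160328 + \frac{169}{16} = - \frac{2565079}{16}$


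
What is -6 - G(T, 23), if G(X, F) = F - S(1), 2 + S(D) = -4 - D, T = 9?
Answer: -36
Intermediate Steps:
S(D) = -6 - D (S(D) = -2 + (-4 - D) = -6 - D)
G(X, F) = 7 + F (G(X, F) = F - (-6 - 1*1) = F - (-6 - 1) = F - 1*(-7) = F + 7 = 7 + F)
-6 - G(T, 23) = -6 - (7 + 23) = -6 - 1*30 = -6 - 30 = -36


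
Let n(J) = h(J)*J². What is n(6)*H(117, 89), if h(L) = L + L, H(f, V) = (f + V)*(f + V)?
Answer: 18332352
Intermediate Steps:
H(f, V) = (V + f)² (H(f, V) = (V + f)*(V + f) = (V + f)²)
h(L) = 2*L
n(J) = 2*J³ (n(J) = (2*J)*J² = 2*J³)
n(6)*H(117, 89) = (2*6³)*(89 + 117)² = (2*216)*206² = 432*42436 = 18332352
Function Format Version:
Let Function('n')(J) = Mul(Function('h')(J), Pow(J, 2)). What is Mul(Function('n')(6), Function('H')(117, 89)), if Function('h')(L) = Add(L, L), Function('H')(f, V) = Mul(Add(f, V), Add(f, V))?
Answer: 18332352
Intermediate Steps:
Function('H')(f, V) = Pow(Add(V, f), 2) (Function('H')(f, V) = Mul(Add(V, f), Add(V, f)) = Pow(Add(V, f), 2))
Function('h')(L) = Mul(2, L)
Function('n')(J) = Mul(2, Pow(J, 3)) (Function('n')(J) = Mul(Mul(2, J), Pow(J, 2)) = Mul(2, Pow(J, 3)))
Mul(Function('n')(6), Function('H')(117, 89)) = Mul(Mul(2, Pow(6, 3)), Pow(Add(89, 117), 2)) = Mul(Mul(2, 216), Pow(206, 2)) = Mul(432, 42436) = 18332352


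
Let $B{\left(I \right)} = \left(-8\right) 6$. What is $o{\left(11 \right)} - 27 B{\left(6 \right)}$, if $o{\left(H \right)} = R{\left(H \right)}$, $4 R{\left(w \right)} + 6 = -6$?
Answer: $1293$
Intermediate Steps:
$R{\left(w \right)} = -3$ ($R{\left(w \right)} = - \frac{3}{2} + \frac{1}{4} \left(-6\right) = - \frac{3}{2} - \frac{3}{2} = -3$)
$B{\left(I \right)} = -48$
$o{\left(H \right)} = -3$
$o{\left(11 \right)} - 27 B{\left(6 \right)} = -3 - -1296 = -3 + 1296 = 1293$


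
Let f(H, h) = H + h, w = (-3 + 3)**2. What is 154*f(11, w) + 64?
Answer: 1758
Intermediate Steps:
w = 0 (w = 0**2 = 0)
154*f(11, w) + 64 = 154*(11 + 0) + 64 = 154*11 + 64 = 1694 + 64 = 1758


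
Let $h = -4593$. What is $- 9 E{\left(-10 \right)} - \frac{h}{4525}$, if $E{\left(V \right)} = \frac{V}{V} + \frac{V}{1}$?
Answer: $\frac{371118}{4525} \approx 82.015$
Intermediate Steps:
$E{\left(V \right)} = 1 + V$ ($E{\left(V \right)} = 1 + V 1 = 1 + V$)
$- 9 E{\left(-10 \right)} - \frac{h}{4525} = - 9 \left(1 - 10\right) - - \frac{4593}{4525} = \left(-9\right) \left(-9\right) - \left(-4593\right) \frac{1}{4525} = 81 - - \frac{4593}{4525} = 81 + \frac{4593}{4525} = \frac{371118}{4525}$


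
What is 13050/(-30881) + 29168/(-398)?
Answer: -452965454/6145319 ≈ -73.709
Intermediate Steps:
13050/(-30881) + 29168/(-398) = 13050*(-1/30881) + 29168*(-1/398) = -13050/30881 - 14584/199 = -452965454/6145319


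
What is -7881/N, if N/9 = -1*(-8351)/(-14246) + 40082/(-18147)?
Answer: 226379239858/722553769 ≈ 313.30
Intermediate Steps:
N = -2167661307/86174054 (N = 9*(-1*(-8351)/(-14246) + 40082/(-18147)) = 9*(8351*(-1/14246) + 40082*(-1/18147)) = 9*(-8351/14246 - 40082/18147) = 9*(-722553769/258522162) = -2167661307/86174054 ≈ -25.154)
-7881/N = -7881/(-2167661307/86174054) = -7881*(-86174054/2167661307) = 226379239858/722553769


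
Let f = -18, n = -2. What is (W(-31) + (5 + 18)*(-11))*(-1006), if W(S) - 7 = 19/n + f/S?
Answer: 7949915/31 ≈ 2.5645e+5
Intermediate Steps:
W(S) = -5/2 - 18/S (W(S) = 7 + (19/(-2) - 18/S) = 7 + (19*(-1/2) - 18/S) = 7 + (-19/2 - 18/S) = -5/2 - 18/S)
(W(-31) + (5 + 18)*(-11))*(-1006) = ((-5/2 - 18/(-31)) + (5 + 18)*(-11))*(-1006) = ((-5/2 - 18*(-1/31)) + 23*(-11))*(-1006) = ((-5/2 + 18/31) - 253)*(-1006) = (-119/62 - 253)*(-1006) = -15805/62*(-1006) = 7949915/31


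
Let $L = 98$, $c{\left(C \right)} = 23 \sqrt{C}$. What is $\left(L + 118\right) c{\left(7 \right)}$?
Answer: $4968 \sqrt{7} \approx 13144.0$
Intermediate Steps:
$\left(L + 118\right) c{\left(7 \right)} = \left(98 + 118\right) 23 \sqrt{7} = 216 \cdot 23 \sqrt{7} = 4968 \sqrt{7}$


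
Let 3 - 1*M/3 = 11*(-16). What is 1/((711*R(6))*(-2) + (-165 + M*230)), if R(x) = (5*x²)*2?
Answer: -1/388575 ≈ -2.5735e-6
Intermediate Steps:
M = 537 (M = 9 - 33*(-16) = 9 - 3*(-176) = 9 + 528 = 537)
R(x) = 10*x²
1/((711*R(6))*(-2) + (-165 + M*230)) = 1/((711*(10*6²))*(-2) + (-165 + 537*230)) = 1/((711*(10*36))*(-2) + (-165 + 123510)) = 1/((711*360)*(-2) + 123345) = 1/(255960*(-2) + 123345) = 1/(-511920 + 123345) = 1/(-388575) = -1/388575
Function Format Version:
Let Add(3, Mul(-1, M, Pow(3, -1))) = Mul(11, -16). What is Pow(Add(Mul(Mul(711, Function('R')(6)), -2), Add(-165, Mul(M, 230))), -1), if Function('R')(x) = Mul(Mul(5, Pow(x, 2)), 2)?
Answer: Rational(-1, 388575) ≈ -2.5735e-6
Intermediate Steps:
M = 537 (M = Add(9, Mul(-3, Mul(11, -16))) = Add(9, Mul(-3, -176)) = Add(9, 528) = 537)
Function('R')(x) = Mul(10, Pow(x, 2))
Pow(Add(Mul(Mul(711, Function('R')(6)), -2), Add(-165, Mul(M, 230))), -1) = Pow(Add(Mul(Mul(711, Mul(10, Pow(6, 2))), -2), Add(-165, Mul(537, 230))), -1) = Pow(Add(Mul(Mul(711, Mul(10, 36)), -2), Add(-165, 123510)), -1) = Pow(Add(Mul(Mul(711, 360), -2), 123345), -1) = Pow(Add(Mul(255960, -2), 123345), -1) = Pow(Add(-511920, 123345), -1) = Pow(-388575, -1) = Rational(-1, 388575)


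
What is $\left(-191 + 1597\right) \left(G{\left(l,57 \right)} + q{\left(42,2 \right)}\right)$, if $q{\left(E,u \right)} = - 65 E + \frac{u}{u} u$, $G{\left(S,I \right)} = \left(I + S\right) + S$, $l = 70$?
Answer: $-3558586$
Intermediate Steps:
$G{\left(S,I \right)} = I + 2 S$
$q{\left(E,u \right)} = u - 65 E$ ($q{\left(E,u \right)} = - 65 E + 1 u = - 65 E + u = u - 65 E$)
$\left(-191 + 1597\right) \left(G{\left(l,57 \right)} + q{\left(42,2 \right)}\right) = \left(-191 + 1597\right) \left(\left(57 + 2 \cdot 70\right) + \left(2 - 2730\right)\right) = 1406 \left(\left(57 + 140\right) + \left(2 - 2730\right)\right) = 1406 \left(197 - 2728\right) = 1406 \left(-2531\right) = -3558586$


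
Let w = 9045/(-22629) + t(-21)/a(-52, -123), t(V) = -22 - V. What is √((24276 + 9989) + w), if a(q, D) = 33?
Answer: √2123055664450743/248919 ≈ 185.11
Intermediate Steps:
w = -107038/248919 (w = 9045/(-22629) + (-22 - 1*(-21))/33 = 9045*(-1/22629) + (-22 + 21)*(1/33) = -3015/7543 - 1*1/33 = -3015/7543 - 1/33 = -107038/248919 ≈ -0.43001)
√((24276 + 9989) + w) = √((24276 + 9989) - 107038/248919) = √(34265 - 107038/248919) = √(8529102497/248919) = √2123055664450743/248919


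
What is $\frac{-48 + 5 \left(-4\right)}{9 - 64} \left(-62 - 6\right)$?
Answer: $- \frac{4624}{55} \approx -84.073$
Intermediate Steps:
$\frac{-48 + 5 \left(-4\right)}{9 - 64} \left(-62 - 6\right) = \frac{-48 - 20}{-55} \left(-68\right) = \left(-68\right) \left(- \frac{1}{55}\right) \left(-68\right) = \frac{68}{55} \left(-68\right) = - \frac{4624}{55}$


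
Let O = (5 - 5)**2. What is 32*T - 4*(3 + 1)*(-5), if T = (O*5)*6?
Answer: 80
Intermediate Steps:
O = 0 (O = 0**2 = 0)
T = 0 (T = (0*5)*6 = 0*6 = 0)
32*T - 4*(3 + 1)*(-5) = 32*0 - 4*(3 + 1)*(-5) = 0 - 4*4*(-5) = 0 - 16*(-5) = 0 + 80 = 80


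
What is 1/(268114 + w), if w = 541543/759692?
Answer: 759692/203684602431 ≈ 3.7297e-6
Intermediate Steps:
w = 541543/759692 (w = 541543*(1/759692) = 541543/759692 ≈ 0.71285)
1/(268114 + w) = 1/(268114 + 541543/759692) = 1/(203684602431/759692) = 759692/203684602431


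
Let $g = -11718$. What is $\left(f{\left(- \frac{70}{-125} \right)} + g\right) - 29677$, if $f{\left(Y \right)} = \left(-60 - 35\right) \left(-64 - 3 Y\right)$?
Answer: $- \frac{175777}{5} \approx -35155.0$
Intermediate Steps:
$f{\left(Y \right)} = 6080 + 285 Y$ ($f{\left(Y \right)} = - 95 \left(-64 - 3 Y\right) = 6080 + 285 Y$)
$\left(f{\left(- \frac{70}{-125} \right)} + g\right) - 29677 = \left(\left(6080 + 285 \left(- \frac{70}{-125}\right)\right) - 11718\right) - 29677 = \left(\left(6080 + 285 \left(\left(-70\right) \left(- \frac{1}{125}\right)\right)\right) - 11718\right) - 29677 = \left(\left(6080 + 285 \cdot \frac{14}{25}\right) - 11718\right) - 29677 = \left(\left(6080 + \frac{798}{5}\right) - 11718\right) - 29677 = \left(\frac{31198}{5} - 11718\right) - 29677 = - \frac{27392}{5} - 29677 = - \frac{175777}{5}$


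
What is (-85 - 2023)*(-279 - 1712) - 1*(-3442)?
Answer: 4200470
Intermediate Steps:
(-85 - 2023)*(-279 - 1712) - 1*(-3442) = -2108*(-1991) + 3442 = 4197028 + 3442 = 4200470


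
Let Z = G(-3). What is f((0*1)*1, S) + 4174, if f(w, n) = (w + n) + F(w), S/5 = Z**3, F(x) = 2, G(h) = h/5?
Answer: 104373/25 ≈ 4174.9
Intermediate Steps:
G(h) = h/5 (G(h) = h*(1/5) = h/5)
Z = -3/5 (Z = (1/5)*(-3) = -3/5 ≈ -0.60000)
S = -27/25 (S = 5*(-3/5)**3 = 5*(-27/125) = -27/25 ≈ -1.0800)
f(w, n) = 2 + n + w (f(w, n) = (w + n) + 2 = (n + w) + 2 = 2 + n + w)
f((0*1)*1, S) + 4174 = (2 - 27/25 + (0*1)*1) + 4174 = (2 - 27/25 + 0*1) + 4174 = (2 - 27/25 + 0) + 4174 = 23/25 + 4174 = 104373/25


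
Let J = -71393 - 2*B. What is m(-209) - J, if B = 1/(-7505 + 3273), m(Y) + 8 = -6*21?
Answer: 150784043/2116 ≈ 71259.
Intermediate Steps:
m(Y) = -134 (m(Y) = -8 - 6*21 = -8 - 126 = -134)
B = -1/4232 (B = 1/(-4232) = -1/4232 ≈ -0.00023629)
J = -151067587/2116 (J = -71393 - 2*(-1/4232) = -71393 + 1/2116 = -151067587/2116 ≈ -71393.)
m(-209) - J = -134 - 1*(-151067587/2116) = -134 + 151067587/2116 = 150784043/2116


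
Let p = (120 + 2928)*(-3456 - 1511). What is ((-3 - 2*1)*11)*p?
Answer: 832667880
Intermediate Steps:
p = -15139416 (p = 3048*(-4967) = -15139416)
((-3 - 2*1)*11)*p = ((-3 - 2*1)*11)*(-15139416) = ((-3 - 2)*11)*(-15139416) = -5*11*(-15139416) = -55*(-15139416) = 832667880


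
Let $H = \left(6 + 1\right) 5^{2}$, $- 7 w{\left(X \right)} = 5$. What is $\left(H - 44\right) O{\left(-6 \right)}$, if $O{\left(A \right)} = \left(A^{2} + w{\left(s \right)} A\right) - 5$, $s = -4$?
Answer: $\frac{32357}{7} \approx 4622.4$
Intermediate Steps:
$w{\left(X \right)} = - \frac{5}{7}$ ($w{\left(X \right)} = \left(- \frac{1}{7}\right) 5 = - \frac{5}{7}$)
$H = 175$ ($H = 7 \cdot 25 = 175$)
$O{\left(A \right)} = -5 + A^{2} - \frac{5 A}{7}$ ($O{\left(A \right)} = \left(A^{2} - \frac{5 A}{7}\right) - 5 = -5 + A^{2} - \frac{5 A}{7}$)
$\left(H - 44\right) O{\left(-6 \right)} = \left(175 - 44\right) \left(-5 + \left(-6\right)^{2} - - \frac{30}{7}\right) = 131 \left(-5 + 36 + \frac{30}{7}\right) = 131 \cdot \frac{247}{7} = \frac{32357}{7}$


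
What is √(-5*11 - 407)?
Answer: I*√462 ≈ 21.494*I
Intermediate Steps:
√(-5*11 - 407) = √(-55 - 407) = √(-462) = I*√462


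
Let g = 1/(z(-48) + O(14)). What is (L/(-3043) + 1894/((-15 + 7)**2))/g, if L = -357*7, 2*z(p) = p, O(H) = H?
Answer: -871085/2864 ≈ -304.15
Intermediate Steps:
z(p) = p/2
L = -2499
g = -1/10 (g = 1/((1/2)*(-48) + 14) = 1/(-24 + 14) = 1/(-10) = -1/10 ≈ -0.10000)
(L/(-3043) + 1894/((-15 + 7)**2))/g = (-2499/(-3043) + 1894/((-15 + 7)**2))/(-1/10) = (-2499*(-1/3043) + 1894/((-8)**2))*(-10) = (147/179 + 1894/64)*(-10) = (147/179 + 1894*(1/64))*(-10) = (147/179 + 947/32)*(-10) = (174217/5728)*(-10) = -871085/2864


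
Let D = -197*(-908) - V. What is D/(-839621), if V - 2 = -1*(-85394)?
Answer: -93480/839621 ≈ -0.11134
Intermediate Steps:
V = 85396 (V = 2 - 1*(-85394) = 2 + 85394 = 85396)
D = 93480 (D = -197*(-908) - 1*85396 = 178876 - 85396 = 93480)
D/(-839621) = 93480/(-839621) = 93480*(-1/839621) = -93480/839621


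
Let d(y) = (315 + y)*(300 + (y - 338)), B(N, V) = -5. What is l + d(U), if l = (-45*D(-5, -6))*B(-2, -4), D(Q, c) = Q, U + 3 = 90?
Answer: 18573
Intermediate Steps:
U = 87 (U = -3 + 90 = 87)
d(y) = (-38 + y)*(315 + y) (d(y) = (315 + y)*(300 + (-338 + y)) = (315 + y)*(-38 + y) = (-38 + y)*(315 + y))
l = -1125 (l = -45*(-5)*(-5) = 225*(-5) = -1125)
l + d(U) = -1125 + (-11970 + 87**2 + 277*87) = -1125 + (-11970 + 7569 + 24099) = -1125 + 19698 = 18573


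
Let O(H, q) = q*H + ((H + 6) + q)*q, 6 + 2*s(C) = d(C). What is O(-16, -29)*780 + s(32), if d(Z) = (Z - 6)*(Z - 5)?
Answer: 1244448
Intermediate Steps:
d(Z) = (-6 + Z)*(-5 + Z)
s(C) = 12 + C**2/2 - 11*C/2 (s(C) = -3 + (30 + C**2 - 11*C)/2 = -3 + (15 + C**2/2 - 11*C/2) = 12 + C**2/2 - 11*C/2)
O(H, q) = H*q + q*(6 + H + q) (O(H, q) = H*q + ((6 + H) + q)*q = H*q + (6 + H + q)*q = H*q + q*(6 + H + q))
O(-16, -29)*780 + s(32) = -29*(6 - 29 + 2*(-16))*780 + (12 + (1/2)*32**2 - 11/2*32) = -29*(6 - 29 - 32)*780 + (12 + (1/2)*1024 - 176) = -29*(-55)*780 + (12 + 512 - 176) = 1595*780 + 348 = 1244100 + 348 = 1244448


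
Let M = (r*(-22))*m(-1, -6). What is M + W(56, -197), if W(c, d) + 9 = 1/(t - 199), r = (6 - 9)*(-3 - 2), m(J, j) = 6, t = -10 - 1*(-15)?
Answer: -385867/194 ≈ -1989.0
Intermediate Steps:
t = 5 (t = -10 + 15 = 5)
r = 15 (r = -3*(-5) = 15)
W(c, d) = -1747/194 (W(c, d) = -9 + 1/(5 - 199) = -9 + 1/(-194) = -9 - 1/194 = -1747/194)
M = -1980 (M = (15*(-22))*6 = -330*6 = -1980)
M + W(56, -197) = -1980 - 1747/194 = -385867/194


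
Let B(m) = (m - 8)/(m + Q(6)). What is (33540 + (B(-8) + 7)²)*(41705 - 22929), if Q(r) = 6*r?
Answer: 30895626360/49 ≈ 6.3052e+8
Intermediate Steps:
B(m) = (-8 + m)/(36 + m) (B(m) = (m - 8)/(m + 6*6) = (-8 + m)/(m + 36) = (-8 + m)/(36 + m))
(33540 + (B(-8) + 7)²)*(41705 - 22929) = (33540 + ((-8 - 8)/(36 - 8) + 7)²)*(41705 - 22929) = (33540 + (-16/28 + 7)²)*18776 = (33540 + ((1/28)*(-16) + 7)²)*18776 = (33540 + (-4/7 + 7)²)*18776 = (33540 + (45/7)²)*18776 = (33540 + 2025/49)*18776 = (1645485/49)*18776 = 30895626360/49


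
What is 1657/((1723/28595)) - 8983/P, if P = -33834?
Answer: 1603135189819/58295982 ≈ 27500.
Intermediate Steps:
1657/((1723/28595)) - 8983/P = 1657/((1723/28595)) - 8983/(-33834) = 1657/((1723*(1/28595))) - 8983*(-1/33834) = 1657/(1723/28595) + 8983/33834 = 1657*(28595/1723) + 8983/33834 = 47381915/1723 + 8983/33834 = 1603135189819/58295982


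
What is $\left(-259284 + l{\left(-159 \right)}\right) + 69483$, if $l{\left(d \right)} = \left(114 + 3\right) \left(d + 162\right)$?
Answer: $-189450$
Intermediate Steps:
$l{\left(d \right)} = 18954 + 117 d$ ($l{\left(d \right)} = 117 \left(162 + d\right) = 18954 + 117 d$)
$\left(-259284 + l{\left(-159 \right)}\right) + 69483 = \left(-259284 + \left(18954 + 117 \left(-159\right)\right)\right) + 69483 = \left(-259284 + \left(18954 - 18603\right)\right) + 69483 = \left(-259284 + 351\right) + 69483 = -258933 + 69483 = -189450$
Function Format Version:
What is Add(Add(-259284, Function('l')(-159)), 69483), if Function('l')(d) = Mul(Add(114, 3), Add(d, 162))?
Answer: -189450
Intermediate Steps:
Function('l')(d) = Add(18954, Mul(117, d)) (Function('l')(d) = Mul(117, Add(162, d)) = Add(18954, Mul(117, d)))
Add(Add(-259284, Function('l')(-159)), 69483) = Add(Add(-259284, Add(18954, Mul(117, -159))), 69483) = Add(Add(-259284, Add(18954, -18603)), 69483) = Add(Add(-259284, 351), 69483) = Add(-258933, 69483) = -189450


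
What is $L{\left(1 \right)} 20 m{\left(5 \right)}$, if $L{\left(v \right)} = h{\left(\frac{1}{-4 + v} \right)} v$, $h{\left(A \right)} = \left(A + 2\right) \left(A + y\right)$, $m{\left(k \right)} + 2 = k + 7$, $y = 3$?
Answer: $\frac{8000}{9} \approx 888.89$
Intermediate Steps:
$m{\left(k \right)} = 5 + k$ ($m{\left(k \right)} = -2 + \left(k + 7\right) = -2 + \left(7 + k\right) = 5 + k$)
$h{\left(A \right)} = \left(2 + A\right) \left(3 + A\right)$ ($h{\left(A \right)} = \left(A + 2\right) \left(A + 3\right) = \left(2 + A\right) \left(3 + A\right)$)
$L{\left(v \right)} = v \left(6 + \frac{1}{\left(-4 + v\right)^{2}} + \frac{5}{-4 + v}\right)$ ($L{\left(v \right)} = \left(6 + \left(\frac{1}{-4 + v}\right)^{2} + \frac{5}{-4 + v}\right) v = \left(6 + \frac{1}{\left(-4 + v\right)^{2}} + \frac{5}{-4 + v}\right) v = v \left(6 + \frac{1}{\left(-4 + v\right)^{2}} + \frac{5}{-4 + v}\right)$)
$L{\left(1 \right)} 20 m{\left(5 \right)} = 1 \frac{1}{16 + 1^{2} - 8} \left(77 - 43 + 6 \cdot 1^{2}\right) 20 \left(5 + 5\right) = 1 \frac{1}{16 + 1 - 8} \left(77 - 43 + 6 \cdot 1\right) 20 \cdot 10 = 1 \cdot \frac{1}{9} \left(77 - 43 + 6\right) 20 \cdot 10 = 1 \cdot \frac{1}{9} \cdot 40 \cdot 20 \cdot 10 = \frac{40}{9} \cdot 20 \cdot 10 = \frac{800}{9} \cdot 10 = \frac{8000}{9}$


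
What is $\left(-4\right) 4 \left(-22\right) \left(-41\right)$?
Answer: $-14432$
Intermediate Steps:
$\left(-4\right) 4 \left(-22\right) \left(-41\right) = \left(-16\right) \left(-22\right) \left(-41\right) = 352 \left(-41\right) = -14432$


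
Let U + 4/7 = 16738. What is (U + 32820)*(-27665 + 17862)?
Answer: -3400680306/7 ≈ -4.8581e+8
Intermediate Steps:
U = 117162/7 (U = -4/7 + 16738 = 117162/7 ≈ 16737.)
(U + 32820)*(-27665 + 17862) = (117162/7 + 32820)*(-27665 + 17862) = (346902/7)*(-9803) = -3400680306/7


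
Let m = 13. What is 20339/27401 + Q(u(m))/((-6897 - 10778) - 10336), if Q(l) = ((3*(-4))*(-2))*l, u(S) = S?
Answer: 17005049/23258467 ≈ 0.73113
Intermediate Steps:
Q(l) = 24*l (Q(l) = (-12*(-2))*l = 24*l)
20339/27401 + Q(u(m))/((-6897 - 10778) - 10336) = 20339/27401 + (24*13)/((-6897 - 10778) - 10336) = 20339*(1/27401) + 312/(-17675 - 10336) = 1849/2491 + 312/(-28011) = 1849/2491 + 312*(-1/28011) = 1849/2491 - 104/9337 = 17005049/23258467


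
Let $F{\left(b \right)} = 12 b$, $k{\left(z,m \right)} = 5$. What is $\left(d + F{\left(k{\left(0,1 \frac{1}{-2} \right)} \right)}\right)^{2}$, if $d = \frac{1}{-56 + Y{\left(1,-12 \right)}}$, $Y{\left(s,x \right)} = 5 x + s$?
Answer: $\frac{47596201}{13225} \approx 3599.0$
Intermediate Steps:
$Y{\left(s,x \right)} = s + 5 x$
$d = - \frac{1}{115}$ ($d = \frac{1}{-56 + \left(1 + 5 \left(-12\right)\right)} = \frac{1}{-56 + \left(1 - 60\right)} = \frac{1}{-56 - 59} = \frac{1}{-115} = - \frac{1}{115} \approx -0.0086956$)
$\left(d + F{\left(k{\left(0,1 \frac{1}{-2} \right)} \right)}\right)^{2} = \left(- \frac{1}{115} + 12 \cdot 5\right)^{2} = \left(- \frac{1}{115} + 60\right)^{2} = \left(\frac{6899}{115}\right)^{2} = \frac{47596201}{13225}$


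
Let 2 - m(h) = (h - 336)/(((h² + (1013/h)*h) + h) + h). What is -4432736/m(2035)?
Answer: -18379488738688/8290917 ≈ -2.2168e+6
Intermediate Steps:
m(h) = 2 - (-336 + h)/(1013 + h² + 2*h) (m(h) = 2 - (h - 336)/(((h² + (1013/h)*h) + h) + h) = 2 - (-336 + h)/(((h² + 1013) + h) + h) = 2 - (-336 + h)/(((1013 + h²) + h) + h) = 2 - (-336 + h)/((1013 + h + h²) + h) = 2 - (-336 + h)/(1013 + h² + 2*h))
-4432736/m(2035) = -4432736*(1013 + 2035² + 2*2035)/(2362 + 2*2035² + 3*2035) = -4432736*(1013 + 4141225 + 4070)/(2362 + 2*4141225 + 6105) = -4432736*4146308/(2362 + 8282450 + 6105) = -4432736/((1/4146308)*8290917) = -4432736/8290917/4146308 = -4432736*4146308/8290917 = -18379488738688/8290917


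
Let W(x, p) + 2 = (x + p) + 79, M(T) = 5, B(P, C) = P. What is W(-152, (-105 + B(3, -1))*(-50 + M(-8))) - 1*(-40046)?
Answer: 44561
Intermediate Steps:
W(x, p) = 77 + p + x (W(x, p) = -2 + ((x + p) + 79) = -2 + ((p + x) + 79) = -2 + (79 + p + x) = 77 + p + x)
W(-152, (-105 + B(3, -1))*(-50 + M(-8))) - 1*(-40046) = (77 + (-105 + 3)*(-50 + 5) - 152) - 1*(-40046) = (77 - 102*(-45) - 152) + 40046 = (77 + 4590 - 152) + 40046 = 4515 + 40046 = 44561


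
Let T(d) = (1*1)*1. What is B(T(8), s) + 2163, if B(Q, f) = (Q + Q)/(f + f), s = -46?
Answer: 99497/46 ≈ 2163.0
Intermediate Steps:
T(d) = 1 (T(d) = 1*1 = 1)
B(Q, f) = Q/f (B(Q, f) = (2*Q)/((2*f)) = (2*Q)*(1/(2*f)) = Q/f)
B(T(8), s) + 2163 = 1/(-46) + 2163 = 1*(-1/46) + 2163 = -1/46 + 2163 = 99497/46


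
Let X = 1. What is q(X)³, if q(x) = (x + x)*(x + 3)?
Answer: 512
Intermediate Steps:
q(x) = 2*x*(3 + x) (q(x) = (2*x)*(3 + x) = 2*x*(3 + x))
q(X)³ = (2*1*(3 + 1))³ = (2*1*4)³ = 8³ = 512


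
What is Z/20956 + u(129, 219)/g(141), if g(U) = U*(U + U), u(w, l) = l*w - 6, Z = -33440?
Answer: -61478255/69437706 ≈ -0.88537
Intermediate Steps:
u(w, l) = -6 + l*w
g(U) = 2*U² (g(U) = U*(2*U) = 2*U²)
Z/20956 + u(129, 219)/g(141) = -33440/20956 + (-6 + 219*129)/((2*141²)) = -33440*1/20956 + (-6 + 28251)/((2*19881)) = -8360/5239 + 28245/39762 = -8360/5239 + 28245*(1/39762) = -8360/5239 + 9415/13254 = -61478255/69437706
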